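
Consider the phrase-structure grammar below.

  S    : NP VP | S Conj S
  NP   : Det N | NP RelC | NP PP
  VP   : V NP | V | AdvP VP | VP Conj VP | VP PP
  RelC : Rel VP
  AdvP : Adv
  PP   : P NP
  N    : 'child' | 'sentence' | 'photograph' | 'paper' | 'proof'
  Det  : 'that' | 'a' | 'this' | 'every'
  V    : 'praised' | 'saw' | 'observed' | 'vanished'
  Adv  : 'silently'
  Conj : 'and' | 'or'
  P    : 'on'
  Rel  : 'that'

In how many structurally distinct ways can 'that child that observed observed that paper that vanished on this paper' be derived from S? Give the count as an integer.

3

Two of the 3 distinct bracketings:
[S [NP [NP [Det that] [N child]] [RelC [Rel that] [VP [V observed]]]] [VP [V observed] [NP [NP [Det that] [N paper]] [RelC [Rel that] [VP [VP [V vanished]] [PP [P on] [NP [Det this] [N paper]]]]]]]]
[S [NP [NP [Det that] [N child]] [RelC [Rel that] [VP [V observed]]]] [VP [V observed] [NP [NP [NP [Det that] [N paper]] [RelC [Rel that] [VP [V vanished]]]] [PP [P on] [NP [Det this] [N paper]]]]]]
The difference turns on whether NP → NP PP is used at the relevant span, versus an alternative expansion of NP.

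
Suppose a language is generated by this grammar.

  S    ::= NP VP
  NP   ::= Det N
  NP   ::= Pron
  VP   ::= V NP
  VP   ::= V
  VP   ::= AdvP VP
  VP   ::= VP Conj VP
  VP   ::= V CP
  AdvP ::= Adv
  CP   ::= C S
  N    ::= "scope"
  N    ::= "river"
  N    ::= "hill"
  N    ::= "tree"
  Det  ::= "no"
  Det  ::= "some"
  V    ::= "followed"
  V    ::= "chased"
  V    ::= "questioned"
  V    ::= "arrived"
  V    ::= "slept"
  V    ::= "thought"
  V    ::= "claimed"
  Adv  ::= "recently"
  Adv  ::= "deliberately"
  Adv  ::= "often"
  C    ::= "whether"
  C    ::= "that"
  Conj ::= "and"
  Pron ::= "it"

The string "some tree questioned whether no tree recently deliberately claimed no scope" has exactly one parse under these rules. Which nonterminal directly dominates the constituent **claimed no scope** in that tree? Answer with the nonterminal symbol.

VP

S
  NP
    Det: some
    N: tree
  VP
    V: questioned
    CP
      C: whether
      S
        NP
          Det: no
          N: tree
        VP
          AdvP
            Adv: recently
          VP
            AdvP
              Adv: deliberately
            VP
              V: claimed
              NP
                Det: no
                N: scope
The span 'claimed no scope' is the VP node built by VP → V NP.
Its mother is the VP built by VP → AdvP VP.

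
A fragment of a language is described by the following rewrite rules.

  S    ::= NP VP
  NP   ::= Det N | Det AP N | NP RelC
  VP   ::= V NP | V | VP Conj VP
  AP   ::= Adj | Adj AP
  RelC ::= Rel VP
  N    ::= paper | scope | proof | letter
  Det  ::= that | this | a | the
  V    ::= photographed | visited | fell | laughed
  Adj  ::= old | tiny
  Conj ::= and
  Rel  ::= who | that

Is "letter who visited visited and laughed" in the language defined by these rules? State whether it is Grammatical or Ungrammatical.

Ungrammatical

For S → NP VP, no prefix of the string parses as an NP.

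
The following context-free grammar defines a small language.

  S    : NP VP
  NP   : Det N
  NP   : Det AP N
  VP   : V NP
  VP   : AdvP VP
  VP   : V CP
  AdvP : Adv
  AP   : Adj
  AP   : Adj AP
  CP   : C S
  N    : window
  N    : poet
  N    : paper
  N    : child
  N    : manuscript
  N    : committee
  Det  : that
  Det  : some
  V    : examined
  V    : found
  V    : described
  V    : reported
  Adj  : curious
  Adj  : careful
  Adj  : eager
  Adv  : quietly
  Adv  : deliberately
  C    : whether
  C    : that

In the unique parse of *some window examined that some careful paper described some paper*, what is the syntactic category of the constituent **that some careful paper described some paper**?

[S [NP [Det some] [N window]] [VP [V examined] [CP [C that] [S [NP [Det some] [AP [Adj careful]] [N paper]] [VP [V described] [NP [Det some] [N paper]]]]]]]
The span 'that some careful paper described some paper' is the CP node built by CP → C S.

CP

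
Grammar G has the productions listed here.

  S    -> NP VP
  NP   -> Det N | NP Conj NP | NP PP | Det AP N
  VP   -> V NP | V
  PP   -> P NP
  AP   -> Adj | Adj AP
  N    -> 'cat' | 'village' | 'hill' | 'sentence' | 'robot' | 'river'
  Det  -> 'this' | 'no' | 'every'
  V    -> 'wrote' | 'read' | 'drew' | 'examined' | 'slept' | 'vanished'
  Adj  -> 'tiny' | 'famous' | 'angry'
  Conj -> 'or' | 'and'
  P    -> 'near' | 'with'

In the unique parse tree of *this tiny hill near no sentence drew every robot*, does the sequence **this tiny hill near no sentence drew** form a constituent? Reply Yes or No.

No

[S [NP [NP [Det this] [AP [Adj tiny]] [N hill]] [PP [P near] [NP [Det no] [N sentence]]]] [VP [V drew] [NP [Det every] [N robot]]]]
The smallest constituent containing 'this tiny hill near no sentence drew' is the S spanning 'this tiny hill near no sentence drew every robot'; no single node in the tree dominates exactly the given words.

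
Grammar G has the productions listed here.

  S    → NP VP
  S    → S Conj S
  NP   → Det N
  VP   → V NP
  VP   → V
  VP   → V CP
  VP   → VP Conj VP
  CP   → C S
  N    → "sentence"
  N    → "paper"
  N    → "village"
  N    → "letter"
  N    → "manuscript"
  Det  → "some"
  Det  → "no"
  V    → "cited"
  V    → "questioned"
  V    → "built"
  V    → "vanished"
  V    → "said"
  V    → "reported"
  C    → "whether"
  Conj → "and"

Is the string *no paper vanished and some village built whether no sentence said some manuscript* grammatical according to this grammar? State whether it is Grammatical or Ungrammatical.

Grammatical

[S [S [NP [Det no] [N paper]] [VP [V vanished]]] [Conj and] [S [NP [Det some] [N village]] [VP [V built] [CP [C whether] [S [NP [Det no] [N sentence]] [VP [V said] [NP [Det some] [N manuscript]]]]]]]]
The bracketing above is licensed at every node by one of the given productions, with S at the root.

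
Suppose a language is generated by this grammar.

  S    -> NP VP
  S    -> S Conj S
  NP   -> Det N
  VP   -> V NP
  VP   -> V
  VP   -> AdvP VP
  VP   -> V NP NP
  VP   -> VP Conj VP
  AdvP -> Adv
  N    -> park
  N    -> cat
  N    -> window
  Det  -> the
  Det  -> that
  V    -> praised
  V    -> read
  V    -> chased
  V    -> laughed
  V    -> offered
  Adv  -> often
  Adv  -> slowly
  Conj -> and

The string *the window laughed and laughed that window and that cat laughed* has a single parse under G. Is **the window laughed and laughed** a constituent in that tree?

[S [S [NP [Det the] [N window]] [VP [VP [V laughed]] [Conj and] [VP [V laughed] [NP [Det that] [N window]]]]] [Conj and] [S [NP [Det that] [N cat]] [VP [V laughed]]]]
The smallest constituent containing 'the window laughed and laughed' is the S spanning 'the window laughed and laughed that window'; no single node in the tree dominates exactly the given words.

No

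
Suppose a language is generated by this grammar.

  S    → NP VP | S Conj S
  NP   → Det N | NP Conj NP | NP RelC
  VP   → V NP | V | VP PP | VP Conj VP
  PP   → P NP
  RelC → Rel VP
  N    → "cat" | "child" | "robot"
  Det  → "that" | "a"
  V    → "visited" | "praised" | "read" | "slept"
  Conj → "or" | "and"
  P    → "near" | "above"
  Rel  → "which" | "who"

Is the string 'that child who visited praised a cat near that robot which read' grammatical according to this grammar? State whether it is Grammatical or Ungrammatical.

Grammatical

[S [NP [NP [Det that] [N child]] [RelC [Rel who] [VP [V visited]]]] [VP [VP [V praised] [NP [Det a] [N cat]]] [PP [P near] [NP [NP [Det that] [N robot]] [RelC [Rel which] [VP [V read]]]]]]]
Every word is introduced by a lexical rule and the phrasal rules combine the resulting categories into a single S.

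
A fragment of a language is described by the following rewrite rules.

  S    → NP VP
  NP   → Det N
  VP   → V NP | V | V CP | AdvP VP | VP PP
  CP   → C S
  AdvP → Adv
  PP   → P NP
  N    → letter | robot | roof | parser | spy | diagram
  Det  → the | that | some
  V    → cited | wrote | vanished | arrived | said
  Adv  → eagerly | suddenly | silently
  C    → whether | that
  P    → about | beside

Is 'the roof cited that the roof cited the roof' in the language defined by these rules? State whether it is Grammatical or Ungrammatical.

Grammatical

[S [NP [Det the] [N roof]] [VP [V cited] [CP [C that] [S [NP [Det the] [N roof]] [VP [V cited] [NP [Det the] [N roof]]]]]]]
Every word is introduced by a lexical rule and the phrasal rules combine the resulting categories into a single S.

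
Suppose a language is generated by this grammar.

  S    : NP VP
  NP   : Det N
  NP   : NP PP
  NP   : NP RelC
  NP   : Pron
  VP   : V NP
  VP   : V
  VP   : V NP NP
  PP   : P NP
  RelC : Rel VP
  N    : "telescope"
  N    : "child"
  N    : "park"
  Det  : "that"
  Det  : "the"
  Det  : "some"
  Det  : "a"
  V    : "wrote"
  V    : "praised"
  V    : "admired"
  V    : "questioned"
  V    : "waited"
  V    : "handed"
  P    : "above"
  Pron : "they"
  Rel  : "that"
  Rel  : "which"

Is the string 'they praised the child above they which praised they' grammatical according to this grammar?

Grammatical

S
  NP
    Pron: they
  VP
    V: praised
    NP
      NP
        Det: the
        N: child
      PP
        P: above
        NP
          NP
            Pron: they
          RelC
            Rel: which
            VP
              V: praised
              NP
                Pron: they
Each bracket corresponds to one application of a listed rule, so the string is derivable from S.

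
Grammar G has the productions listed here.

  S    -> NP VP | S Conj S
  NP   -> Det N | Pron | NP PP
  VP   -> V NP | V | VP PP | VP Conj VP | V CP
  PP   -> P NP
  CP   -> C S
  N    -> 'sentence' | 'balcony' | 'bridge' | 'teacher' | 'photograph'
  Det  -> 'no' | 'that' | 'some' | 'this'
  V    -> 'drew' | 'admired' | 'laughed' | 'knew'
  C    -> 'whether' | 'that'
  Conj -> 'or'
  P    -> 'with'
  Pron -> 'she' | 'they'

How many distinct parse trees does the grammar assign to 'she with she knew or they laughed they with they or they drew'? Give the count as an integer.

4

Two of the 4 distinct bracketings:
[S [S [NP [NP [Pron she]] [PP [P with] [NP [Pron she]]]] [VP [V knew]]] [Conj or] [S [S [NP [Pron they]] [VP [V laughed] [NP [NP [Pron they]] [PP [P with] [NP [Pron they]]]]]] [Conj or] [S [NP [Pron they]] [VP [V drew]]]]]
[S [S [NP [NP [Pron she]] [PP [P with] [NP [Pron she]]]] [VP [V knew]]] [Conj or] [S [S [NP [Pron they]] [VP [VP [V laughed] [NP [Pron they]]] [PP [P with] [NP [Pron they]]]]] [Conj or] [S [NP [Pron they]] [VP [V drew]]]]]
The difference turns on whether VP → VP PP is used at the relevant span, versus an alternative expansion of VP.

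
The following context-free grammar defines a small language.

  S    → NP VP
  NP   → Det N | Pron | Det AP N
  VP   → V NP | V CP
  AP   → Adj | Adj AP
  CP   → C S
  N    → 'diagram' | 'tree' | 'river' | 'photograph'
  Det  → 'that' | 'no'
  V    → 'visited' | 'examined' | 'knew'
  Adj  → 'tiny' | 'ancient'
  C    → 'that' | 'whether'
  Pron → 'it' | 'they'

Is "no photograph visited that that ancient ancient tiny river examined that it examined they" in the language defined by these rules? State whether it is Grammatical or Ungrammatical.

Grammatical

[S [NP [Det no] [N photograph]] [VP [V visited] [CP [C that] [S [NP [Det that] [AP [Adj ancient] [AP [Adj ancient] [AP [Adj tiny]]]] [N river]] [VP [V examined] [CP [C that] [S [NP [Pron it]] [VP [V examined] [NP [Pron they]]]]]]]]]]
Each bracket corresponds to one application of a listed rule, so the string is derivable from S.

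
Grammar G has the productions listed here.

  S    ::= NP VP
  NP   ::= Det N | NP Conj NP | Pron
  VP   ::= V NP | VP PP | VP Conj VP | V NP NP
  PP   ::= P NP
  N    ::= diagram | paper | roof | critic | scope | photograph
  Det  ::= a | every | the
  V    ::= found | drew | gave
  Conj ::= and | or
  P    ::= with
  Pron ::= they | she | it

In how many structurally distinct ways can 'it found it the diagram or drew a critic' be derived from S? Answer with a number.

[S [NP [Pron it]] [VP [VP [V found] [NP [Pron it]] [NP [Det the] [N diagram]]] [Conj or] [VP [V drew] [NP [Det a] [N critic]]]]]
No rule offers an alternative attachment or grouping for any span, so this is the only derivation.

1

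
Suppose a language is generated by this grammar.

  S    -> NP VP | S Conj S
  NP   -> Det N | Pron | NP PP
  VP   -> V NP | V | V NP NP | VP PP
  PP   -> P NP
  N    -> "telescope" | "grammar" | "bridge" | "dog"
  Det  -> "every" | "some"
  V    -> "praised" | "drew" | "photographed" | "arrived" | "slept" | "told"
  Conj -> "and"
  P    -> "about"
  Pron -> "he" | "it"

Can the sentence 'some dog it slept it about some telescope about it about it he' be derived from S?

Ungrammatical

For S → NP VP, the only prefix that parses as NP is 'some dog', but the remainder 'it slept it about some telescope about it about it he' is not a VP under these rules. The alternative S rule S → S Conj S likewise has no satisfying split.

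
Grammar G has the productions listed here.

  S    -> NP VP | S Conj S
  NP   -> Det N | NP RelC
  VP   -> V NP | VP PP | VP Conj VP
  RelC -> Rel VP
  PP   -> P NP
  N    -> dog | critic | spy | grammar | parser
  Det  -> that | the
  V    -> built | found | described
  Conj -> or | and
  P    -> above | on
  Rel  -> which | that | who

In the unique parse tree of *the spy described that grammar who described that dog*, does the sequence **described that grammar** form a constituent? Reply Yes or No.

[S [NP [Det the] [N spy]] [VP [V described] [NP [NP [Det that] [N grammar]] [RelC [Rel who] [VP [V described] [NP [Det that] [N dog]]]]]]]
The smallest constituent containing 'described that grammar' is the VP spanning 'described that grammar who described that dog'; no single node in the tree dominates exactly the given words.

No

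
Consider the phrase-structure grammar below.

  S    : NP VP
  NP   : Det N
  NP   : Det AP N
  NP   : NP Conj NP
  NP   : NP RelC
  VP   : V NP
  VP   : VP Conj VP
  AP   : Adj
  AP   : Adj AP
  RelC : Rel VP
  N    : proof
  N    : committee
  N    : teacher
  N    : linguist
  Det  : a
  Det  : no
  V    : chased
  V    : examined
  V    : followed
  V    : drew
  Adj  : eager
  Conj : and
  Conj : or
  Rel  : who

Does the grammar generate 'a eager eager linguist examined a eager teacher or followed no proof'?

Grammatical

[S [NP [Det a] [AP [Adj eager] [AP [Adj eager]]] [N linguist]] [VP [VP [V examined] [NP [Det a] [AP [Adj eager]] [N teacher]]] [Conj or] [VP [V followed] [NP [Det no] [N proof]]]]]
The bracketing above is licensed at every node by one of the given productions, with S at the root.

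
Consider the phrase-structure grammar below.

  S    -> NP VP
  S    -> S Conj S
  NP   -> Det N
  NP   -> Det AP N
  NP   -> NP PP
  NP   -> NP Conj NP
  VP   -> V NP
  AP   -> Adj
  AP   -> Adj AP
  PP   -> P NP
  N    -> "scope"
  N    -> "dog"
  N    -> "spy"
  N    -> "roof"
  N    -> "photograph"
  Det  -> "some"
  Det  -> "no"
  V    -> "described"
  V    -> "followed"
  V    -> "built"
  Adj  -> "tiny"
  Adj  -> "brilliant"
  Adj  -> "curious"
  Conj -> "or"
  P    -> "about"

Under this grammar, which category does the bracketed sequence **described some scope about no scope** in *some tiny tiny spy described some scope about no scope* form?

VP

[S [NP [Det some] [AP [Adj tiny] [AP [Adj tiny]]] [N spy]] [VP [V described] [NP [NP [Det some] [N scope]] [PP [P about] [NP [Det no] [N scope]]]]]]
The span 'described some scope about no scope' is the VP node built by VP → V NP.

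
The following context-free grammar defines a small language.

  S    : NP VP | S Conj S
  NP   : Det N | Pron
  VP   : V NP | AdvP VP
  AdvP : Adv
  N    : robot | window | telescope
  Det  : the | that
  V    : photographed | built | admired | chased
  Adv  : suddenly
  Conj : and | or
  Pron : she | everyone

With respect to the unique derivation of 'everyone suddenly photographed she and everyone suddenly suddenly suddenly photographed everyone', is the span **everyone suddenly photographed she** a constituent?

[S [S [NP [Pron everyone]] [VP [AdvP [Adv suddenly]] [VP [V photographed] [NP [Pron she]]]]] [Conj and] [S [NP [Pron everyone]] [VP [AdvP [Adv suddenly]] [VP [AdvP [Adv suddenly]] [VP [AdvP [Adv suddenly]] [VP [V photographed] [NP [Pron everyone]]]]]]]]
The words 'everyone suddenly photographed she' are exhaustively dominated by a single S node (built by S → NP VP), so they form a constituent.

Yes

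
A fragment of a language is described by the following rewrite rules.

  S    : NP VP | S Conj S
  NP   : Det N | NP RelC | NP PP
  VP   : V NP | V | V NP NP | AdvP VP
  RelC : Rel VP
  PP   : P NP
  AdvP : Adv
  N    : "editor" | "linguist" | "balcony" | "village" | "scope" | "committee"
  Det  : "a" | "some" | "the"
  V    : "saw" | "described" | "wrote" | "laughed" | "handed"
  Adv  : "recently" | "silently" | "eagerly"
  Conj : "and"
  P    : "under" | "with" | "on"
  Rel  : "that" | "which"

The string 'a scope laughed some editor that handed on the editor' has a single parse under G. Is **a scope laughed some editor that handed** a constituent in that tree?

[S [NP [Det a] [N scope]] [VP [V laughed] [NP [NP [NP [Det some] [N editor]] [RelC [Rel that] [VP [V handed]]]] [PP [P on] [NP [Det the] [N editor]]]]]]
The smallest constituent containing 'a scope laughed some editor that handed' is the S spanning 'a scope laughed some editor that handed on the editor'; no single node in the tree dominates exactly the given words.

No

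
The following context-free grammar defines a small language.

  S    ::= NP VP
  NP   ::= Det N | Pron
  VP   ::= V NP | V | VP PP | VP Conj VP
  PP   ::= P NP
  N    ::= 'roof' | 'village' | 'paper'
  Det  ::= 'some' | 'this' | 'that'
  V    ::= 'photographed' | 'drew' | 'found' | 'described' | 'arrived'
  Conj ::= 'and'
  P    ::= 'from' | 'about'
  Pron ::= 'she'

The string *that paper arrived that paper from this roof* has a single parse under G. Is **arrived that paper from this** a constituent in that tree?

[S [NP [Det that] [N paper]] [VP [VP [V arrived] [NP [Det that] [N paper]]] [PP [P from] [NP [Det this] [N roof]]]]]
The smallest constituent containing 'arrived that paper from this' is the VP spanning 'arrived that paper from this roof'; no single node in the tree dominates exactly the given words.

No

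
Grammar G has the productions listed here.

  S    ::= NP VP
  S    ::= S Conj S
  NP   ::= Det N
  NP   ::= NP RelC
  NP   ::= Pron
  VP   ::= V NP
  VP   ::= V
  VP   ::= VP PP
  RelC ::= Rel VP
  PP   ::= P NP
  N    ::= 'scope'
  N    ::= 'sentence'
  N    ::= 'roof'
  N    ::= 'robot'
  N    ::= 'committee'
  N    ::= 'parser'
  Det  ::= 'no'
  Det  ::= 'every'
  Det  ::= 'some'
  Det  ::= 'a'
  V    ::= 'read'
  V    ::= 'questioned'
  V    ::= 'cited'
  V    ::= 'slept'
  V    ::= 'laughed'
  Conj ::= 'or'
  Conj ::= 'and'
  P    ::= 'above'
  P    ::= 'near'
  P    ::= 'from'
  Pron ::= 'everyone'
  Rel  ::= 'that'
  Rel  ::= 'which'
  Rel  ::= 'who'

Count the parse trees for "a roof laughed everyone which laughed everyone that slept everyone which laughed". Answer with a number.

5

Two of the 5 distinct bracketings:
[S [NP [Det a] [N roof]] [VP [V laughed] [NP [NP [Pron everyone]] [RelC [Rel which] [VP [V laughed] [NP [NP [Pron everyone]] [RelC [Rel that] [VP [V slept] [NP [NP [Pron everyone]] [RelC [Rel which] [VP [V laughed]]]]]]]]]]]]
[S [NP [Det a] [N roof]] [VP [V laughed] [NP [NP [Pron everyone]] [RelC [Rel which] [VP [V laughed] [NP [NP [NP [Pron everyone]] [RelC [Rel that] [VP [V slept] [NP [Pron everyone]]]]] [RelC [Rel which] [VP [V laughed]]]]]]]]]
The trees differ in how a recursive rule is bracketed over the same span.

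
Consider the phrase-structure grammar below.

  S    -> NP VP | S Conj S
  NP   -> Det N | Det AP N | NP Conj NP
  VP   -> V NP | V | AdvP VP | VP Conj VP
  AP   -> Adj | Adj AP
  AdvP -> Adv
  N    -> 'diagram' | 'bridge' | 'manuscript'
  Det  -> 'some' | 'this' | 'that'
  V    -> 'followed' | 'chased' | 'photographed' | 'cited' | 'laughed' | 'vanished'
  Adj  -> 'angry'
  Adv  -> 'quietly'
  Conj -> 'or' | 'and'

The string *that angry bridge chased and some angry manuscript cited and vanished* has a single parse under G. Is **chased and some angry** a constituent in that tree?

No

[S [S [NP [Det that] [AP [Adj angry]] [N bridge]] [VP [V chased]]] [Conj and] [S [NP [Det some] [AP [Adj angry]] [N manuscript]] [VP [VP [V cited]] [Conj and] [VP [V vanished]]]]]
The smallest constituent containing 'chased and some angry' is the S spanning 'that angry bridge chased and some angry manuscript cited and vanished'; no single node in the tree dominates exactly the given words.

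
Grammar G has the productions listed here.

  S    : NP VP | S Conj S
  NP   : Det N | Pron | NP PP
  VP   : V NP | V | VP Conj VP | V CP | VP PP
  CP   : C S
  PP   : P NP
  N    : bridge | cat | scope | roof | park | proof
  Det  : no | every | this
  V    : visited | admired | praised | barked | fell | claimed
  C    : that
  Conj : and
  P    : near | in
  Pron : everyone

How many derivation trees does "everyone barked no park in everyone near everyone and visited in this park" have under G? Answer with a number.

Two of the 10 distinct bracketings:
[S [NP [Pron everyone]] [VP [VP [V barked] [NP [NP [Det no] [N park]] [PP [P in] [NP [NP [Pron everyone]] [PP [P near] [NP [Pron everyone]]]]]]] [Conj and] [VP [VP [V visited]] [PP [P in] [NP [Det this] [N park]]]]]]
[S [NP [Pron everyone]] [VP [VP [V barked] [NP [NP [NP [Det no] [N park]] [PP [P in] [NP [Pron everyone]]]] [PP [P near] [NP [Pron everyone]]]]] [Conj and] [VP [VP [V visited]] [PP [P in] [NP [Det this] [N park]]]]]]
The trees differ in how a recursive rule is bracketed over the same span.

10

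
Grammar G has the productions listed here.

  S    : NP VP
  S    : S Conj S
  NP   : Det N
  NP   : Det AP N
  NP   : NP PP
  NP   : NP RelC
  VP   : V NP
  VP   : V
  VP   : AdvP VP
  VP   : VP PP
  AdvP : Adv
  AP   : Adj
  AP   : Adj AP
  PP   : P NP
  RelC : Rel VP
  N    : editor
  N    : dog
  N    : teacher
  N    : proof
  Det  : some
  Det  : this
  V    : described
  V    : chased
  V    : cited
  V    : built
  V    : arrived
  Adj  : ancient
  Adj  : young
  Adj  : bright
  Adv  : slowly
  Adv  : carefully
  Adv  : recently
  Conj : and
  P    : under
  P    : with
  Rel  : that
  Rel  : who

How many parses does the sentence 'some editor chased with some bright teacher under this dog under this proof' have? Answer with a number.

Two of the 5 distinct bracketings:
[S [NP [Det some] [N editor]] [VP [VP [V chased]] [PP [P with] [NP [NP [Det some] [AP [Adj bright]] [N teacher]] [PP [P under] [NP [NP [Det this] [N dog]] [PP [P under] [NP [Det this] [N proof]]]]]]]]]
[S [NP [Det some] [N editor]] [VP [VP [V chased]] [PP [P with] [NP [NP [NP [Det some] [AP [Adj bright]] [N teacher]] [PP [P under] [NP [Det this] [N dog]]]] [PP [P under] [NP [Det this] [N proof]]]]]]]
The trees differ in how a recursive rule is bracketed over the same span.

5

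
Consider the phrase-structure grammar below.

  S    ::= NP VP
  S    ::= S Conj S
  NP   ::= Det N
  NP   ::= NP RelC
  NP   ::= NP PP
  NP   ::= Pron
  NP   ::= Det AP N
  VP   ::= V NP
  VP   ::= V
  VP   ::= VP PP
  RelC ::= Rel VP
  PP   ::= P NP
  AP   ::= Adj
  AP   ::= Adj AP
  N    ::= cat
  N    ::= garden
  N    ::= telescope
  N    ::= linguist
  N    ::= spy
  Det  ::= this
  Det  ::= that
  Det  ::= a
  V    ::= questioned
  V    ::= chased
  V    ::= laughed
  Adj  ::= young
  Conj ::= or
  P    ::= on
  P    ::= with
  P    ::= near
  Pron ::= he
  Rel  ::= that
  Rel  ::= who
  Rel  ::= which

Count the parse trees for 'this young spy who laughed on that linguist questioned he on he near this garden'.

Two of the 10 distinct bracketings:
[S [NP [NP [Det this] [AP [Adj young]] [N spy]] [RelC [Rel who] [VP [VP [V laughed]] [PP [P on] [NP [Det that] [N linguist]]]]]] [VP [V questioned] [NP [NP [Pron he]] [PP [P on] [NP [NP [Pron he]] [PP [P near] [NP [Det this] [N garden]]]]]]]]
[S [NP [NP [Det this] [AP [Adj young]] [N spy]] [RelC [Rel who] [VP [VP [V laughed]] [PP [P on] [NP [Det that] [N linguist]]]]]] [VP [V questioned] [NP [NP [NP [Pron he]] [PP [P on] [NP [Pron he]]]] [PP [P near] [NP [Det this] [N garden]]]]]]
The trees differ in how a recursive rule is bracketed over the same span.

10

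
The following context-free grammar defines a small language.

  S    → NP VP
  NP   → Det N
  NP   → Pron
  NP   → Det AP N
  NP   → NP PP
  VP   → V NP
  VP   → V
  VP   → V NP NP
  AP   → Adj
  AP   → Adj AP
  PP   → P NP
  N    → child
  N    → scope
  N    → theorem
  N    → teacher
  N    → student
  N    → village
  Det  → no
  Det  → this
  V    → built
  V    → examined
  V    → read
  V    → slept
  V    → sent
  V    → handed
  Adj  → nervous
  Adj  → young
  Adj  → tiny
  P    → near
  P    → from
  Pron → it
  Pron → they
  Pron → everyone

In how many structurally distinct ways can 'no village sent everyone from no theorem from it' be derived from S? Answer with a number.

The two bracketings:
[S [NP [Det no] [N village]] [VP [V sent] [NP [NP [Pron everyone]] [PP [P from] [NP [NP [Det no] [N theorem]] [PP [P from] [NP [Pron it]]]]]]]]
[S [NP [Det no] [N village]] [VP [V sent] [NP [NP [NP [Pron everyone]] [PP [P from] [NP [Det no] [N theorem]]]] [PP [P from] [NP [Pron it]]]]]]
The trees differ in how a recursive rule is bracketed over the same span.

2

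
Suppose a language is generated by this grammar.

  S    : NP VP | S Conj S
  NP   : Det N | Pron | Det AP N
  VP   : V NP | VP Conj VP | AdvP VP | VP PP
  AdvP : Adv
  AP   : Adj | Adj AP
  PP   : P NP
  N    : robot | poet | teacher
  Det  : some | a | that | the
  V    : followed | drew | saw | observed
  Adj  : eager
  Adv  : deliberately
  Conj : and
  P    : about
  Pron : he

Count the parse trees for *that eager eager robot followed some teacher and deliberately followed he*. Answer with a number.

[S [NP [Det that] [AP [Adj eager] [AP [Adj eager]]] [N robot]] [VP [VP [V followed] [NP [Det some] [N teacher]]] [Conj and] [VP [AdvP [Adv deliberately]] [VP [V followed] [NP [Pron he]]]]]]
No rule offers an alternative attachment or grouping for any span, so this is the only derivation.

1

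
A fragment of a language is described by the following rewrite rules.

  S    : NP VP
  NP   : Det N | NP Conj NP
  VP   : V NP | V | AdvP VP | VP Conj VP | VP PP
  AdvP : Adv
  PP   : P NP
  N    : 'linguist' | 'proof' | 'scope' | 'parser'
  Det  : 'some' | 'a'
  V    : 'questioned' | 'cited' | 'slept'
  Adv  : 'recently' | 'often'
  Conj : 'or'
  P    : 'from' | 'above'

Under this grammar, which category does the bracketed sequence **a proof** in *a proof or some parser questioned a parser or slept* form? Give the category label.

NP

[S [NP [NP [Det a] [N proof]] [Conj or] [NP [Det some] [N parser]]] [VP [VP [V questioned] [NP [Det a] [N parser]]] [Conj or] [VP [V slept]]]]
The span 'a proof' is the NP node built by NP → Det N.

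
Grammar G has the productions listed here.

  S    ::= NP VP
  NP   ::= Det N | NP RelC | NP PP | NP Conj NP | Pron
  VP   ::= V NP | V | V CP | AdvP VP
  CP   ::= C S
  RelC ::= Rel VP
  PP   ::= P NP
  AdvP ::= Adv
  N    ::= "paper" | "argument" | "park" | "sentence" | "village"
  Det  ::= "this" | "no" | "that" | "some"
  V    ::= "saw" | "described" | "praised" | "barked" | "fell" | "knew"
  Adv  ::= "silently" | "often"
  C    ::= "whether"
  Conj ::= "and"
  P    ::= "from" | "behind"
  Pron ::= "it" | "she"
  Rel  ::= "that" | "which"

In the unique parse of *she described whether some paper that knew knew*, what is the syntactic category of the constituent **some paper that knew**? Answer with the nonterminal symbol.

[S [NP [Pron she]] [VP [V described] [CP [C whether] [S [NP [NP [Det some] [N paper]] [RelC [Rel that] [VP [V knew]]]] [VP [V knew]]]]]]
The span 'some paper that knew' is the NP node built by NP → NP RelC.

NP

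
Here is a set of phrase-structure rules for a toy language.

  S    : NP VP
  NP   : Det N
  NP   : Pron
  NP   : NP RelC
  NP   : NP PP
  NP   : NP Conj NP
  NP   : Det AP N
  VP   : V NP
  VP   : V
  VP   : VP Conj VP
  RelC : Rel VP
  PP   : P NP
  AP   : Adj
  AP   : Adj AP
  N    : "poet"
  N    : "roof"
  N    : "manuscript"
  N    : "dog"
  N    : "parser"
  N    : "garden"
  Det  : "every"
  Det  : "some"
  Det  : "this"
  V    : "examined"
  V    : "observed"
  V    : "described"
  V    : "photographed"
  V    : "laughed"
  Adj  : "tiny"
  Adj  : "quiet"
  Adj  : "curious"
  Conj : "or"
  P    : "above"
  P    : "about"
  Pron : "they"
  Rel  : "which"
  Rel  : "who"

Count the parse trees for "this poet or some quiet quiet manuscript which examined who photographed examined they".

3

Two of the 3 distinct bracketings:
[S [NP [NP [NP [NP [Det this] [N poet]] [Conj or] [NP [Det some] [AP [Adj quiet] [AP [Adj quiet]]] [N manuscript]]] [RelC [Rel which] [VP [V examined]]]] [RelC [Rel who] [VP [V photographed]]]] [VP [V examined] [NP [Pron they]]]]
[S [NP [NP [NP [Det this] [N poet]] [Conj or] [NP [NP [Det some] [AP [Adj quiet] [AP [Adj quiet]]] [N manuscript]] [RelC [Rel which] [VP [V examined]]]]] [RelC [Rel who] [VP [V photographed]]]] [VP [V examined] [NP [Pron they]]]]
The trees differ in how a recursive rule is bracketed over the same span.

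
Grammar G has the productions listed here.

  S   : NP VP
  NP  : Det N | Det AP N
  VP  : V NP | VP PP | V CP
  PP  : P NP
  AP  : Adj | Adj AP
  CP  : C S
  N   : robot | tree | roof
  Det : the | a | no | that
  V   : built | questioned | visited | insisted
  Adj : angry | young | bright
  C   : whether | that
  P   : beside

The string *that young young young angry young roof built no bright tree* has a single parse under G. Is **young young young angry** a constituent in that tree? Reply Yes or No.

No

[S [NP [Det that] [AP [Adj young] [AP [Adj young] [AP [Adj young] [AP [Adj angry] [AP [Adj young]]]]]] [N roof]] [VP [V built] [NP [Det no] [AP [Adj bright]] [N tree]]]]
The smallest constituent containing 'young young young angry' is the AP spanning 'young young young angry young'; no single node in the tree dominates exactly the given words.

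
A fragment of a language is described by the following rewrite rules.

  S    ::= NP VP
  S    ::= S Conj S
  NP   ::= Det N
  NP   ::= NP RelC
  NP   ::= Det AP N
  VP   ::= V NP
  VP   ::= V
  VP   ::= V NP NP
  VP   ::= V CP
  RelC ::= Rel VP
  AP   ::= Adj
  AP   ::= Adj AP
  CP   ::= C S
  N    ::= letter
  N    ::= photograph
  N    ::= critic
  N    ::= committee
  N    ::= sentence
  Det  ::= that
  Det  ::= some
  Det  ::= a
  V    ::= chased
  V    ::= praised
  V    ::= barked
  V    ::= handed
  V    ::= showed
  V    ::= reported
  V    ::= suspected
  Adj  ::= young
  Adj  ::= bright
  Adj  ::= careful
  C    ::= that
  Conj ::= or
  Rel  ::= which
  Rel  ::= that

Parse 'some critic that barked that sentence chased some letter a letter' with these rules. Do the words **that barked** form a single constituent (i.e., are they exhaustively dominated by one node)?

No

[S [NP [NP [Det some] [N critic]] [RelC [Rel that] [VP [V barked] [NP [Det that] [N sentence]]]]] [VP [V chased] [NP [Det some] [N letter]] [NP [Det a] [N letter]]]]
The smallest constituent containing 'that barked' is the RelC spanning 'that barked that sentence'; no single node in the tree dominates exactly the given words.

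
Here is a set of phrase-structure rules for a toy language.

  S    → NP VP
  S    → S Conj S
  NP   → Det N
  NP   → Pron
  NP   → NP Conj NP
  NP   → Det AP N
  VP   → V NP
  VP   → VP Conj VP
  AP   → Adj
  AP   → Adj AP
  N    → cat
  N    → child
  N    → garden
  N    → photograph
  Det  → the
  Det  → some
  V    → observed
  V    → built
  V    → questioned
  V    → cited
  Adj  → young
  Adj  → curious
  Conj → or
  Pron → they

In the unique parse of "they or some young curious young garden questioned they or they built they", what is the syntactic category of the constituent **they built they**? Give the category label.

S

S
  S
    NP
      NP
        Pron: they
      Conj: or
      NP
        Det: some
        AP
          Adj: young
          AP
            Adj: curious
            AP
              Adj: young
        N: garden
    VP
      V: questioned
      NP
        Pron: they
  Conj: or
  S
    NP
      Pron: they
    VP
      V: built
      NP
        Pron: they
The span 'they built they' is the S node built by S → NP VP.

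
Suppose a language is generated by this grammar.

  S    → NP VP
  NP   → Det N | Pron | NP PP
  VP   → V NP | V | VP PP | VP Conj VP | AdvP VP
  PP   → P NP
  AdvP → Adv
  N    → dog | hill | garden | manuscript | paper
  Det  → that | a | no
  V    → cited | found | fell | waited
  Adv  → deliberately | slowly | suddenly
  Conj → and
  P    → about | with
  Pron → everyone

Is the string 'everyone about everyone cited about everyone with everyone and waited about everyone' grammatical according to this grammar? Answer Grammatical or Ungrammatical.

Grammatical

[S [NP [NP [Pron everyone]] [PP [P about] [NP [Pron everyone]]]] [VP [VP [VP [VP [V cited]] [PP [P about] [NP [NP [Pron everyone]] [PP [P with] [NP [Pron everyone]]]]]] [Conj and] [VP [V waited]]] [PP [P about] [NP [Pron everyone]]]]]
The bracketing above is licensed at every node by one of the given productions, with S at the root.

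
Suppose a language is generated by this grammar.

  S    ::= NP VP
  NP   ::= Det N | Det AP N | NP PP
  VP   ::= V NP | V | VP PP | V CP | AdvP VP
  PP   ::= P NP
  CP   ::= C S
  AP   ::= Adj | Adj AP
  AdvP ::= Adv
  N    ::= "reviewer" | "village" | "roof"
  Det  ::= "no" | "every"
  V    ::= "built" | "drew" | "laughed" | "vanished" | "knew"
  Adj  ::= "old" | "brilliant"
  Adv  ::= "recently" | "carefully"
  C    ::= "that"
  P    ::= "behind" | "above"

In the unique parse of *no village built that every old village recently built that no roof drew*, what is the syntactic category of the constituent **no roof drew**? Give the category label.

[S [NP [Det no] [N village]] [VP [V built] [CP [C that] [S [NP [Det every] [AP [Adj old]] [N village]] [VP [AdvP [Adv recently]] [VP [V built] [CP [C that] [S [NP [Det no] [N roof]] [VP [V drew]]]]]]]]]]
The span 'no roof drew' is the S node built by S → NP VP.

S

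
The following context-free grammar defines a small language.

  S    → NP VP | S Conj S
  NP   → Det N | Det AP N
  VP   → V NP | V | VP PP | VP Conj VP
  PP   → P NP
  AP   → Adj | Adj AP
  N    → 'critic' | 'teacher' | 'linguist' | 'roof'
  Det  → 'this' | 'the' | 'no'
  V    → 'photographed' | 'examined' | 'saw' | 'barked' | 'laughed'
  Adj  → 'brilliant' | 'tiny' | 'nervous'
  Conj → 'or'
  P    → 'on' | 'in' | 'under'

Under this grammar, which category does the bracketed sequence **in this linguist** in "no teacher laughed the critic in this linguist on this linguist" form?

PP

[S [NP [Det no] [N teacher]] [VP [VP [VP [V laughed] [NP [Det the] [N critic]]] [PP [P in] [NP [Det this] [N linguist]]]] [PP [P on] [NP [Det this] [N linguist]]]]]
The span 'in this linguist' is the PP node built by PP → P NP.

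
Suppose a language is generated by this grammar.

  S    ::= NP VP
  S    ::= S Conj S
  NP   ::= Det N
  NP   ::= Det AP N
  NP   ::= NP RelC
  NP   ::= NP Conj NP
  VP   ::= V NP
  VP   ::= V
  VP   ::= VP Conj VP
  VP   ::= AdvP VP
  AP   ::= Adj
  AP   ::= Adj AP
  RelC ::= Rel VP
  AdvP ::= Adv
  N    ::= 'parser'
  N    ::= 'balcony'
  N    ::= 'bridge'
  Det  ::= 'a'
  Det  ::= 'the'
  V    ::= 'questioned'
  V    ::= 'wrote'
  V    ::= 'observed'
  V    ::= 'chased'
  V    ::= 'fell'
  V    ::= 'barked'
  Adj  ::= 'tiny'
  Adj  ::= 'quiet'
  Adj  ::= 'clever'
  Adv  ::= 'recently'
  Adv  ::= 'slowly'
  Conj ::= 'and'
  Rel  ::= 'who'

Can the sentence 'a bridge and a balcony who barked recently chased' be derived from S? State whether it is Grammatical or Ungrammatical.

[S [NP [NP [NP [Det a] [N bridge]] [Conj and] [NP [Det a] [N balcony]]] [RelC [Rel who] [VP [V barked]]]] [VP [AdvP [Adv recently]] [VP [V chased]]]]
The bracketing above is licensed at every node by one of the given productions, with S at the root.

Grammatical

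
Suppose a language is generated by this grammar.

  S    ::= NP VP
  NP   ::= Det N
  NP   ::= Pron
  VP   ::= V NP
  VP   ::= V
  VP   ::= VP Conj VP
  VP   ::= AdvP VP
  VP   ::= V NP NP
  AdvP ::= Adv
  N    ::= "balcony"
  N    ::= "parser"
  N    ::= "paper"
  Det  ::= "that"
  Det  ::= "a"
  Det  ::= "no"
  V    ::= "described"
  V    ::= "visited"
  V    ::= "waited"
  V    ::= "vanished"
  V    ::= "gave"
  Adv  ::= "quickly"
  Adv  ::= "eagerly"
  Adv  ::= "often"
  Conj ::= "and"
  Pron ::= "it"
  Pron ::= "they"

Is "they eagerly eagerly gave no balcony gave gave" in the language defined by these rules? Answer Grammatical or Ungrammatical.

Ungrammatical

A V word can never sit immediately before a V word in any string this grammar generates, so the substring 'gave gave' rules out a derivation.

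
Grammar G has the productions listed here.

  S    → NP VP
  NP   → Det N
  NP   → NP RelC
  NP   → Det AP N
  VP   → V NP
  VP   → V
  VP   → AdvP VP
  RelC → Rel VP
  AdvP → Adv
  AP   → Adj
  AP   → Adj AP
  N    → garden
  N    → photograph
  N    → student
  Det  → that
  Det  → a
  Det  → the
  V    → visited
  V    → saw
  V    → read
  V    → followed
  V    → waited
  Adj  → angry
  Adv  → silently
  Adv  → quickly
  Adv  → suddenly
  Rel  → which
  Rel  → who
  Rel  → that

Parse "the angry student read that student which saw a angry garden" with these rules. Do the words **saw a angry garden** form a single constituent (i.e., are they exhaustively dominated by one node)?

[S [NP [Det the] [AP [Adj angry]] [N student]] [VP [V read] [NP [NP [Det that] [N student]] [RelC [Rel which] [VP [V saw] [NP [Det a] [AP [Adj angry]] [N garden]]]]]]]
The words 'saw a angry garden' are exhaustively dominated by a single VP node (built by VP → V NP), so they form a constituent.

Yes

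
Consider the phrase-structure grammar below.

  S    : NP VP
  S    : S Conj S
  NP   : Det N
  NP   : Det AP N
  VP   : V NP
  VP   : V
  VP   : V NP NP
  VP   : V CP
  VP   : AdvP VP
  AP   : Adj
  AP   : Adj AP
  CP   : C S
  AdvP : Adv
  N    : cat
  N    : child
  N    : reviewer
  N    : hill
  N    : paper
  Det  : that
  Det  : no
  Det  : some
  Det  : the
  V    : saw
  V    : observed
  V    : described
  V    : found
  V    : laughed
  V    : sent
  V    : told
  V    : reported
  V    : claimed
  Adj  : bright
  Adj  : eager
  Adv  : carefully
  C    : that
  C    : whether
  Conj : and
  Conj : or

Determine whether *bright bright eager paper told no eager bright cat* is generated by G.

Ungrammatical

For S → NP VP, no prefix of the string parses as an NP. The alternative S rule S → S Conj S likewise has no satisfying split.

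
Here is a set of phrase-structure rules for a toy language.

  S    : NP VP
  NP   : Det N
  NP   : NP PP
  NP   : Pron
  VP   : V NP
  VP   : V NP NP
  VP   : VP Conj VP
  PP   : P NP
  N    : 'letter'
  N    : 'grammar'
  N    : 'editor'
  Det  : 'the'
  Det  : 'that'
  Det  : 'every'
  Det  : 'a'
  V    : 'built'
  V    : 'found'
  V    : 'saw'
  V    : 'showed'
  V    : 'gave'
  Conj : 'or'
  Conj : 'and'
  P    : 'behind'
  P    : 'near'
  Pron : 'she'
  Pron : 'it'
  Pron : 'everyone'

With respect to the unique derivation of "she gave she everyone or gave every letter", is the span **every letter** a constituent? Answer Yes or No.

[S [NP [Pron she]] [VP [VP [V gave] [NP [Pron she]] [NP [Pron everyone]]] [Conj or] [VP [V gave] [NP [Det every] [N letter]]]]]
The words 'every letter' are exhaustively dominated by a single NP node (built by NP → Det N), so they form a constituent.

Yes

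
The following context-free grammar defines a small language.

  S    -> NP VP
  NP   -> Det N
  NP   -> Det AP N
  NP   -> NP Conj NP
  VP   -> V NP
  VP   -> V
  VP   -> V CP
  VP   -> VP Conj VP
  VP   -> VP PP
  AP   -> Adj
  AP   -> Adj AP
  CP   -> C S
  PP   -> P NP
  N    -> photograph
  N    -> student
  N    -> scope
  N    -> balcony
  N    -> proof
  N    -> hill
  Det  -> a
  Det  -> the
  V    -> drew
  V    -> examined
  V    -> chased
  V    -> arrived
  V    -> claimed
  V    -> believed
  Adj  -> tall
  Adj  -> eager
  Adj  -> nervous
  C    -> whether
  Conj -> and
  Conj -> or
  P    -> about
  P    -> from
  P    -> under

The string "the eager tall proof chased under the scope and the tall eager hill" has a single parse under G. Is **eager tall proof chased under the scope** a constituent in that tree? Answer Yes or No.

No

[S [NP [Det the] [AP [Adj eager] [AP [Adj tall]]] [N proof]] [VP [VP [V chased]] [PP [P under] [NP [NP [Det the] [N scope]] [Conj and] [NP [Det the] [AP [Adj tall] [AP [Adj eager]]] [N hill]]]]]]
The smallest constituent containing 'eager tall proof chased under the scope' is the S spanning 'the eager tall proof chased under the scope and the tall eager hill'; no single node in the tree dominates exactly the given words.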